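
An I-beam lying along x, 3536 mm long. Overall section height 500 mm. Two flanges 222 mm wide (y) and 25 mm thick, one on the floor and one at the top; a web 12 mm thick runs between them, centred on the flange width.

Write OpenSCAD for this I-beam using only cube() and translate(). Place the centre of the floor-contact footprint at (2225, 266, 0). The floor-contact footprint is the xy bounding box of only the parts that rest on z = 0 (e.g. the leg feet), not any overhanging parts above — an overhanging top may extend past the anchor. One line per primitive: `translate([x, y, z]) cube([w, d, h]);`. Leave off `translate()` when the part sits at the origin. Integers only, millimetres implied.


translate([457, 155, 0]) cube([3536, 222, 25]);
translate([457, 260, 25]) cube([3536, 12, 450]);
translate([457, 155, 475]) cube([3536, 222, 25]);


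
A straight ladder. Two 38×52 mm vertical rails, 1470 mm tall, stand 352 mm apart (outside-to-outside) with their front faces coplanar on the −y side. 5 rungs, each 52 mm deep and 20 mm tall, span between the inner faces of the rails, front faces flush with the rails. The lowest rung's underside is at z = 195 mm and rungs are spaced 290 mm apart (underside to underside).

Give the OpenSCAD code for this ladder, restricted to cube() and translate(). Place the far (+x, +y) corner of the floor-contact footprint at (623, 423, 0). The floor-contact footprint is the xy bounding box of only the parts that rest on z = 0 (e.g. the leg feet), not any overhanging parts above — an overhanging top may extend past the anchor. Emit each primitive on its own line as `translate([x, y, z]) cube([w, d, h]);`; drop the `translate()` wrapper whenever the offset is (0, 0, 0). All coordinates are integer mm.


translate([271, 371, 0]) cube([38, 52, 1470]);
translate([585, 371, 0]) cube([38, 52, 1470]);
translate([309, 371, 195]) cube([276, 52, 20]);
translate([309, 371, 485]) cube([276, 52, 20]);
translate([309, 371, 775]) cube([276, 52, 20]);
translate([309, 371, 1065]) cube([276, 52, 20]);
translate([309, 371, 1355]) cube([276, 52, 20]);


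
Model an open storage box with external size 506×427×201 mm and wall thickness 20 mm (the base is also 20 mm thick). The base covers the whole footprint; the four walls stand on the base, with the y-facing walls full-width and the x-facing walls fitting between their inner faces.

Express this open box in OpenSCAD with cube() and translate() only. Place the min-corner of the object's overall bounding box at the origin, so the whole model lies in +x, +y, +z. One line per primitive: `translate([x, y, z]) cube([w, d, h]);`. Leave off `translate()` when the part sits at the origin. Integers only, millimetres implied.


cube([506, 427, 20]);
translate([0, 0, 20]) cube([506, 20, 181]);
translate([0, 407, 20]) cube([506, 20, 181]);
translate([0, 20, 20]) cube([20, 387, 181]);
translate([486, 20, 20]) cube([20, 387, 181]);


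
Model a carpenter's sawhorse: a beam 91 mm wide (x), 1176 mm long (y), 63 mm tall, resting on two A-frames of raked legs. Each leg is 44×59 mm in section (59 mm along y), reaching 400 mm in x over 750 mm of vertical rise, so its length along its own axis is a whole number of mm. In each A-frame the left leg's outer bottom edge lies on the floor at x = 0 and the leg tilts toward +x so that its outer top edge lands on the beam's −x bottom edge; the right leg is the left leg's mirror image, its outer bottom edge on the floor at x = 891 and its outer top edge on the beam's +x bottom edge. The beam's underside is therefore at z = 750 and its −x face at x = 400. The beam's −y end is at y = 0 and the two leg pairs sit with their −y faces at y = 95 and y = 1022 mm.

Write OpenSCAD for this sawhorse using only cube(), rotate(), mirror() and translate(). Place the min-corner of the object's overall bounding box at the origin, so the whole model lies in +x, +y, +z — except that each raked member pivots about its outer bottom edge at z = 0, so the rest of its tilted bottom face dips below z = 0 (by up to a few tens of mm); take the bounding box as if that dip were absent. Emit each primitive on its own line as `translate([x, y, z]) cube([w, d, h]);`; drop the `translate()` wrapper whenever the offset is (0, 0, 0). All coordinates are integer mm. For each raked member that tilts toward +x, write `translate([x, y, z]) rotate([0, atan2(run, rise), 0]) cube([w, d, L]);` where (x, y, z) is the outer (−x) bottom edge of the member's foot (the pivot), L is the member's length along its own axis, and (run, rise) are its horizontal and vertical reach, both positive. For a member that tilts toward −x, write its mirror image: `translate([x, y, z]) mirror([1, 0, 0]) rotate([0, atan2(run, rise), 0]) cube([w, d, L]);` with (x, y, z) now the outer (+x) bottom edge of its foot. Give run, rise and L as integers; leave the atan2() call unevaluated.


translate([400, 0, 750]) cube([91, 1176, 63]);
translate([0, 95, 0]) rotate([0, atan2(400, 750), 0]) cube([44, 59, 850]);
translate([891, 95, 0]) mirror([1, 0, 0]) rotate([0, atan2(400, 750), 0]) cube([44, 59, 850]);
translate([0, 1022, 0]) rotate([0, atan2(400, 750), 0]) cube([44, 59, 850]);
translate([891, 1022, 0]) mirror([1, 0, 0]) rotate([0, atan2(400, 750), 0]) cube([44, 59, 850]);


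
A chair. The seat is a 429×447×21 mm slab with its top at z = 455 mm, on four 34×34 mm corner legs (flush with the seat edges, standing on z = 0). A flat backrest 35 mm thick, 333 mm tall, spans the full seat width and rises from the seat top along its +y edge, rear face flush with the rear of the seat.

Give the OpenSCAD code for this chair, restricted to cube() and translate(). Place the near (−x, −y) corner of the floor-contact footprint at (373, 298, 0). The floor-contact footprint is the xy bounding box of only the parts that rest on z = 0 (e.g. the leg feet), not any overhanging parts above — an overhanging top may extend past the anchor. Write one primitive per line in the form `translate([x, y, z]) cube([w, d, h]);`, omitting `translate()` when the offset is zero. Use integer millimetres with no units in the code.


translate([373, 298, 434]) cube([429, 447, 21]);
translate([373, 298, 0]) cube([34, 34, 434]);
translate([768, 298, 0]) cube([34, 34, 434]);
translate([373, 711, 0]) cube([34, 34, 434]);
translate([768, 711, 0]) cube([34, 34, 434]);
translate([373, 710, 455]) cube([429, 35, 333]);


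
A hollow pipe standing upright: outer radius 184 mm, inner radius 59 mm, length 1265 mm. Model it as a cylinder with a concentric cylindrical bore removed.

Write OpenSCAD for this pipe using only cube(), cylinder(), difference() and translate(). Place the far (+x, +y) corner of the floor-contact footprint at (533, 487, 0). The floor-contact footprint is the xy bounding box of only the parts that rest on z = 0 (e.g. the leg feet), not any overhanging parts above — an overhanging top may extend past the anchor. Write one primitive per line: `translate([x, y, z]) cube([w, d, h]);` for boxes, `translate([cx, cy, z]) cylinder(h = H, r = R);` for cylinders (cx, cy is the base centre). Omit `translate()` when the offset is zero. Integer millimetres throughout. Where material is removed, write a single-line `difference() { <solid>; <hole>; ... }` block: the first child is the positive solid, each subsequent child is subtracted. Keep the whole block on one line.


difference() { translate([349, 303, 0]) cylinder(h = 1265, r = 184); translate([349, 303, 0]) cylinder(h = 1265, r = 59); }


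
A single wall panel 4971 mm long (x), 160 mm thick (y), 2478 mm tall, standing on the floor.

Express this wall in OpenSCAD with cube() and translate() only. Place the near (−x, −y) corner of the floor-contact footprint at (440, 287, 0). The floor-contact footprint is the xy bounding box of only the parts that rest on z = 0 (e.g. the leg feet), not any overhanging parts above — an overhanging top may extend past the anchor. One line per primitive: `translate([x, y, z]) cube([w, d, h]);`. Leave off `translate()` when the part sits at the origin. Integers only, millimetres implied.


translate([440, 287, 0]) cube([4971, 160, 2478]);


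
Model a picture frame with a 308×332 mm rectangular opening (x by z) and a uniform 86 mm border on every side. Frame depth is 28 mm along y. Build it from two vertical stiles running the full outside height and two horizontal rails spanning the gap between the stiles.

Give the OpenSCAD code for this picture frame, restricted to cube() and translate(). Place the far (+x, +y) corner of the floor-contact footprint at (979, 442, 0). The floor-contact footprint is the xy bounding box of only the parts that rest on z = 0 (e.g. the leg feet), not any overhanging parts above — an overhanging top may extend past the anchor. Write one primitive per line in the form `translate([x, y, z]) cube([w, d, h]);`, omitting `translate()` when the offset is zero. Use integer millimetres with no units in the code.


translate([499, 414, 0]) cube([86, 28, 504]);
translate([893, 414, 0]) cube([86, 28, 504]);
translate([585, 414, 0]) cube([308, 28, 86]);
translate([585, 414, 418]) cube([308, 28, 86]);


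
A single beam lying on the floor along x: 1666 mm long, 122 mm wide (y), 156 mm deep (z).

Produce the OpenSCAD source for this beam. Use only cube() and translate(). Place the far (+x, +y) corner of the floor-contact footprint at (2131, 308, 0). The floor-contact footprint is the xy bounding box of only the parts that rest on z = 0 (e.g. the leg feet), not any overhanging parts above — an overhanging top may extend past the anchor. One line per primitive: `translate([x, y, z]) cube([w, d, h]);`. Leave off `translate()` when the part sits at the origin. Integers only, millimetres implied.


translate([465, 186, 0]) cube([1666, 122, 156]);


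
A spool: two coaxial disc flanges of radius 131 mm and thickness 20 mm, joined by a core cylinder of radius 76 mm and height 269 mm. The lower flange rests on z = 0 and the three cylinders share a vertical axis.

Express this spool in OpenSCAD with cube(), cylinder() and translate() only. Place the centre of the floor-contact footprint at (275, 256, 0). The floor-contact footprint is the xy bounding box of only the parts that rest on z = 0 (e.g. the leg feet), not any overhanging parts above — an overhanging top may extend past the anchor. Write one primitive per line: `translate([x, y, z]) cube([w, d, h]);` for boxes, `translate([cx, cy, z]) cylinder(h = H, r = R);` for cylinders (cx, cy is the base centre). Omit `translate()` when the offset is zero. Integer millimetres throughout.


translate([275, 256, 0]) cylinder(h = 20, r = 131);
translate([275, 256, 20]) cylinder(h = 269, r = 76);
translate([275, 256, 289]) cylinder(h = 20, r = 131);


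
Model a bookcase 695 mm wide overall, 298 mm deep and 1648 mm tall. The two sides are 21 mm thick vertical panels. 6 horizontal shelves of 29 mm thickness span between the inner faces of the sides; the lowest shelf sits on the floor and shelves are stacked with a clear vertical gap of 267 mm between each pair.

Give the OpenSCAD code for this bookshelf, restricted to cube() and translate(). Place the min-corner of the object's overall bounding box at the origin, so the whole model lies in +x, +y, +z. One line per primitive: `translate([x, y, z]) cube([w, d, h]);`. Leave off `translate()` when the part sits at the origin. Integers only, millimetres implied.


cube([21, 298, 1648]);
translate([674, 0, 0]) cube([21, 298, 1648]);
translate([21, 0, 0]) cube([653, 298, 29]);
translate([21, 0, 296]) cube([653, 298, 29]);
translate([21, 0, 592]) cube([653, 298, 29]);
translate([21, 0, 888]) cube([653, 298, 29]);
translate([21, 0, 1184]) cube([653, 298, 29]);
translate([21, 0, 1480]) cube([653, 298, 29]);


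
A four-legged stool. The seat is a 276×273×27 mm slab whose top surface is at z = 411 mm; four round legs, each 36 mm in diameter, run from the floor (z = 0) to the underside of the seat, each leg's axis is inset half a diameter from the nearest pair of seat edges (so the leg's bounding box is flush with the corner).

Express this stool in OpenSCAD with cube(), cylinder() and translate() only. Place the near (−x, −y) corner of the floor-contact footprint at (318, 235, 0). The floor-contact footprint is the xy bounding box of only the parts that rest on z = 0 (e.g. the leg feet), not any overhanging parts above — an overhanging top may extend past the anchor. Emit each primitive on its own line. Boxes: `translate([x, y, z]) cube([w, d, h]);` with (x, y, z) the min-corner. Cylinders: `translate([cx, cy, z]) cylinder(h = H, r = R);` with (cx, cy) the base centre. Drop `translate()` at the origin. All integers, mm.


// leg_h = 411 - 27 = 384
translate([318, 235, 384]) cube([276, 273, 27]);
translate([336, 253, 0]) cylinder(h = 384, r = 18);
translate([576, 253, 0]) cylinder(h = 384, r = 18);
translate([336, 490, 0]) cylinder(h = 384, r = 18);
translate([576, 490, 0]) cylinder(h = 384, r = 18);


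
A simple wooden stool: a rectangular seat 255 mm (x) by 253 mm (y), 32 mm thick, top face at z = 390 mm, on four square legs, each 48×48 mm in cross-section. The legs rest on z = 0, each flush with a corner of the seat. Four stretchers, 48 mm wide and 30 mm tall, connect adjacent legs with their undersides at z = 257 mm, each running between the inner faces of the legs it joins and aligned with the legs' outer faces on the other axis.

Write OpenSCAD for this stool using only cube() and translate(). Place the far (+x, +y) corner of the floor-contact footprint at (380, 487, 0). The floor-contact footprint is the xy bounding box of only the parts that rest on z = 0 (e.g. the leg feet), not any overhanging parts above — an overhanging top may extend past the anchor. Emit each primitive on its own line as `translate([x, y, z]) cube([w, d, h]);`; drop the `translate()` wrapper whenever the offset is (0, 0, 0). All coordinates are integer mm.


translate([125, 234, 358]) cube([255, 253, 32]);
translate([125, 234, 0]) cube([48, 48, 358]);
translate([332, 234, 0]) cube([48, 48, 358]);
translate([125, 439, 0]) cube([48, 48, 358]);
translate([332, 439, 0]) cube([48, 48, 358]);
translate([173, 234, 257]) cube([159, 48, 30]);
translate([173, 439, 257]) cube([159, 48, 30]);
translate([125, 282, 257]) cube([48, 157, 30]);
translate([332, 282, 257]) cube([48, 157, 30]);


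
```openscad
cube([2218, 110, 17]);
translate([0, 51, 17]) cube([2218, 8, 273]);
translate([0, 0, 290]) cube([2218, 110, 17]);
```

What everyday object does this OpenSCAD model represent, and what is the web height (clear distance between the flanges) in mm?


An I-beam. The web height is 273 mm.

Two wide flanges with a thin centred web — an I-beam. Overall 307 mm minus two 17 mm flanges gives a web of 307 − 2·17 = 273 mm.


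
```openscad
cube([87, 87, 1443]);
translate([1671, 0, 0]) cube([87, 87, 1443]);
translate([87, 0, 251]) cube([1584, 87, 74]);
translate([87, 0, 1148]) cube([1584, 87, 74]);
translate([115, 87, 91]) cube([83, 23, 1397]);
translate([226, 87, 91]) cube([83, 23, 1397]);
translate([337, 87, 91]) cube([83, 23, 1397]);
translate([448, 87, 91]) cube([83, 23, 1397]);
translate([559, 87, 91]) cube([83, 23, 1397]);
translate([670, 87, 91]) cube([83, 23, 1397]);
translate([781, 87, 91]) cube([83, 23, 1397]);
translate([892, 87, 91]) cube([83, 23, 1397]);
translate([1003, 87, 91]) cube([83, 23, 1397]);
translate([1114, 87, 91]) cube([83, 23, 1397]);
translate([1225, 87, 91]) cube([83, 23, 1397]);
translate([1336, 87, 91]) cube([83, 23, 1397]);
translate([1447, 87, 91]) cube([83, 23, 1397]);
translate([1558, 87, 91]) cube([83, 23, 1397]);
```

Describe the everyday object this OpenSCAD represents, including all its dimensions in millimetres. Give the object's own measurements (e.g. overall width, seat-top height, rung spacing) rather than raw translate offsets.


A fence section. Two 87×87 mm posts, 1443 mm tall, stand on the floor with a clear span of 1584 mm between their inner faces. Two horizontal rails of 87×74 mm section span the gap between the posts with their undersides at z = 251 mm and z = 1148 mm, flush with the posts' −y face. 14 pickets, each 83 mm wide, 23 mm thick and 1397 mm tall, are fixed to the +y face of the rails with their bottoms at z = 91 mm, spaced across the span with a 28 mm gap after the −x post and between neighbouring pickets, with 30 mm left before the +x post.


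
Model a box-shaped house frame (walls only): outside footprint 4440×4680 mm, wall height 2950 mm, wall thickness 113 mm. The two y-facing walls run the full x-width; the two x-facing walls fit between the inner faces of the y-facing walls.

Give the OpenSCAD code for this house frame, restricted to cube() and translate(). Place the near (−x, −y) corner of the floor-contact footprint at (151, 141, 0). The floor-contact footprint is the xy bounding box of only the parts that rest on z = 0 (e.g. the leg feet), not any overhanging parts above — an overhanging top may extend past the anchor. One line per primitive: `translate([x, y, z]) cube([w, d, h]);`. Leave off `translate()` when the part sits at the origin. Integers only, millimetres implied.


translate([151, 141, 0]) cube([4440, 113, 2950]);
translate([151, 4708, 0]) cube([4440, 113, 2950]);
translate([151, 254, 0]) cube([113, 4454, 2950]);
translate([4478, 254, 0]) cube([113, 4454, 2950]);


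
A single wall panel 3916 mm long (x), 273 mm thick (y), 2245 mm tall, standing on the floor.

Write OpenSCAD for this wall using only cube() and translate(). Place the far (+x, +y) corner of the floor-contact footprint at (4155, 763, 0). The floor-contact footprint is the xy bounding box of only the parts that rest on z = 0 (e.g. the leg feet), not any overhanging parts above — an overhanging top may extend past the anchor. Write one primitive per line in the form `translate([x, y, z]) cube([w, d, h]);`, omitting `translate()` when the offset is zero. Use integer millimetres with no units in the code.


translate([239, 490, 0]) cube([3916, 273, 2245]);


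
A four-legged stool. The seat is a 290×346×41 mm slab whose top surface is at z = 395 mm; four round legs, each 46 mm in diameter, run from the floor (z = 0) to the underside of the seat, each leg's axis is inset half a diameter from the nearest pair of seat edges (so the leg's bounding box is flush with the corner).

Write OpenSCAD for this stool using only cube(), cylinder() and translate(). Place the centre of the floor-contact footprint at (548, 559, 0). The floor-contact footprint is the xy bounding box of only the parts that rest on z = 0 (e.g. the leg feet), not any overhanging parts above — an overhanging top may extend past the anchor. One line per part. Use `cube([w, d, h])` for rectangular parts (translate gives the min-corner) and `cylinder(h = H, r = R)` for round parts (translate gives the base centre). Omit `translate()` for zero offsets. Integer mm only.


translate([403, 386, 354]) cube([290, 346, 41]);
translate([426, 409, 0]) cylinder(h = 354, r = 23);
translate([670, 409, 0]) cylinder(h = 354, r = 23);
translate([426, 709, 0]) cylinder(h = 354, r = 23);
translate([670, 709, 0]) cylinder(h = 354, r = 23);


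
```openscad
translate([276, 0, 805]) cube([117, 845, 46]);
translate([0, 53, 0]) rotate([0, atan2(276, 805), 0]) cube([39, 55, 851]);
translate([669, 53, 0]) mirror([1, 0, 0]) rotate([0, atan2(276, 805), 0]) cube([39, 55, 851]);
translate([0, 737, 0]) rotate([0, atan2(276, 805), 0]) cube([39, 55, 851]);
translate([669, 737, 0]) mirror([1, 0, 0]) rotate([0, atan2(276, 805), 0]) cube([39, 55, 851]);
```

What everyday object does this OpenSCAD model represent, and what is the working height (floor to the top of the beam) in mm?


A sawhorse. The overall height is 851 mm.

A beam across two mirrored pairs of raked legs — a sawhorse. The beam's underside is at z = 805 (matching the legs' vertical rise in atan2(276, 805)) and the beam is 46 mm tall, so its top is at 805 + 46 = 851 mm. The raked legs top out at the beam's underside, so that is the highest point.


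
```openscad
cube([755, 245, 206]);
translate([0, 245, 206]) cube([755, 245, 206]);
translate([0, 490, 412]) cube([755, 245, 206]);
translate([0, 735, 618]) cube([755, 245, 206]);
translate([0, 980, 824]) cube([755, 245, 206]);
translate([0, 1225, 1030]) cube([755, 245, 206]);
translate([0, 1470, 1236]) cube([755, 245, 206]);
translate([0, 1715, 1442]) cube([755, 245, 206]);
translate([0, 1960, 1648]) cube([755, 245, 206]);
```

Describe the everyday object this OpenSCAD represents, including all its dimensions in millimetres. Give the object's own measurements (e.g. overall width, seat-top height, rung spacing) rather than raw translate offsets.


A straight staircase of 9 solid steps. Each step is 755 mm wide (x), 245 mm deep (y, the going) and 206 mm tall (the rise). The first step rests on the floor; each subsequent step sits one going further in +y and one rise higher in +z, directly behind and above the previous step with no overlap.


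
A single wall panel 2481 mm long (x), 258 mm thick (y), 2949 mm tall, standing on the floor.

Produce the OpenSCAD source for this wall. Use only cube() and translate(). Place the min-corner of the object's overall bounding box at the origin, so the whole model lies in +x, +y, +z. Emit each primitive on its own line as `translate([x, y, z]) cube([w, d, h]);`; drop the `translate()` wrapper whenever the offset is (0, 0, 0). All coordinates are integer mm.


cube([2481, 258, 2949]);


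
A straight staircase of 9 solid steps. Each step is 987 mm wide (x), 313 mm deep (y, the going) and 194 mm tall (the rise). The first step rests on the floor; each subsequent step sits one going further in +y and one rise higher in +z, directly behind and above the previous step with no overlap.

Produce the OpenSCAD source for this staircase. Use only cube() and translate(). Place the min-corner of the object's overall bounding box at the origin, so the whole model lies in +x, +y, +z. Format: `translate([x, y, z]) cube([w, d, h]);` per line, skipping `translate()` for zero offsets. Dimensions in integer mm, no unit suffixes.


cube([987, 313, 194]);
translate([0, 313, 194]) cube([987, 313, 194]);
translate([0, 626, 388]) cube([987, 313, 194]);
translate([0, 939, 582]) cube([987, 313, 194]);
translate([0, 1252, 776]) cube([987, 313, 194]);
translate([0, 1565, 970]) cube([987, 313, 194]);
translate([0, 1878, 1164]) cube([987, 313, 194]);
translate([0, 2191, 1358]) cube([987, 313, 194]);
translate([0, 2504, 1552]) cube([987, 313, 194]);


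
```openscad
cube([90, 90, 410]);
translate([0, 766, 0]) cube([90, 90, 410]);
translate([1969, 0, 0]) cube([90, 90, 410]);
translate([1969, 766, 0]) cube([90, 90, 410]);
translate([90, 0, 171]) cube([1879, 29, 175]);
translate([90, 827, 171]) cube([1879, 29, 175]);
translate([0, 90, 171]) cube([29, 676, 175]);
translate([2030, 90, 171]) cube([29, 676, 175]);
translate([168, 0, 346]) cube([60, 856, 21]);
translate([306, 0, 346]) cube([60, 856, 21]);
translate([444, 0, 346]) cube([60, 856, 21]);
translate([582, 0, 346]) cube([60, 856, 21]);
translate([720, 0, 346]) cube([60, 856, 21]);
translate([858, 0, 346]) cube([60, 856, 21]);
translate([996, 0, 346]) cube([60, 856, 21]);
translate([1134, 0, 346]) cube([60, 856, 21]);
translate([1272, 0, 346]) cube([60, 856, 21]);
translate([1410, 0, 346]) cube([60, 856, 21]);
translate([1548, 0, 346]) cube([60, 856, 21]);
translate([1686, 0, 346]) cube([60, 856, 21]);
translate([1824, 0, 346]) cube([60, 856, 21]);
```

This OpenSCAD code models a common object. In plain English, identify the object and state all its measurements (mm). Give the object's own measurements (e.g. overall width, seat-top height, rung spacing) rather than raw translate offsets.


A bed frame 2059 mm long (x) by 856 mm wide (y). Four 90×90 mm corner posts, 410 mm tall, at the corners of the footprint. Four rails of 29 mm thickness and 175 mm height run between adjacent posts with their undersides at z = 171 mm, their outer faces flush with the outside of the frame (the two x-running rails run between the posts' inner faces; the two y-running rails run between the posts' inner faces). 13 slats, each 60 mm wide (x) and 21 mm thick, lie across the top of the two x-running rails, running the full 856 mm width of the frame in y; along x they sit between the end posts with a 78 mm gap after the −x posts and between neighbouring slats, leaving 85 mm before the +x posts.


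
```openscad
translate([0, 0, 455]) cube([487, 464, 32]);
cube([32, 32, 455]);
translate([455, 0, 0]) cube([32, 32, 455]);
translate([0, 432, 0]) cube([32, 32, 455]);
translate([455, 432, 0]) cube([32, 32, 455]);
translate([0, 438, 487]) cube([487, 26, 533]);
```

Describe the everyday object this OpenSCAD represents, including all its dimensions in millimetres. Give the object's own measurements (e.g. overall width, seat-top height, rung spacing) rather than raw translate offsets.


A chair. The seat is a 487×464×32 mm slab with its top at z = 487 mm, on four 32×32 mm corner legs (flush with the seat edges, standing on z = 0). A flat backrest 26 mm thick, 533 mm tall, spans the full seat width and rises from the seat top along its +y edge, rear face flush with the rear of the seat.


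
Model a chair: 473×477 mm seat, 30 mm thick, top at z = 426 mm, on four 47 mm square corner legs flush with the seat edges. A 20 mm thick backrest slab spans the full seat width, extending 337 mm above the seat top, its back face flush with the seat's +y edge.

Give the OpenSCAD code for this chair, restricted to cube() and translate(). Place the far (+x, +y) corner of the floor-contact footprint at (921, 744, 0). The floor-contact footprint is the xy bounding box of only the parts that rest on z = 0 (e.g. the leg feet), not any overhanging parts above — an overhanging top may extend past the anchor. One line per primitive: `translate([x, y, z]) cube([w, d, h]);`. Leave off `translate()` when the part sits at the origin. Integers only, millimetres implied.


translate([448, 267, 396]) cube([473, 477, 30]);
translate([448, 267, 0]) cube([47, 47, 396]);
translate([874, 267, 0]) cube([47, 47, 396]);
translate([448, 697, 0]) cube([47, 47, 396]);
translate([874, 697, 0]) cube([47, 47, 396]);
translate([448, 724, 426]) cube([473, 20, 337]);


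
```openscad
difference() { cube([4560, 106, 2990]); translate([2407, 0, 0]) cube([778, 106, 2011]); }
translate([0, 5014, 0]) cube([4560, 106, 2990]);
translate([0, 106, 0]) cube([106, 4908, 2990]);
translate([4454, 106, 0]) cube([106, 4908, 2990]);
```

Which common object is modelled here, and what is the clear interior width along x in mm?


A single room. The interior width is 4348 mm.

Four walls enclosing a rectangle with a door in the front wall — a room. Outside width 4560 minus two 106 mm walls gives 4348 mm.


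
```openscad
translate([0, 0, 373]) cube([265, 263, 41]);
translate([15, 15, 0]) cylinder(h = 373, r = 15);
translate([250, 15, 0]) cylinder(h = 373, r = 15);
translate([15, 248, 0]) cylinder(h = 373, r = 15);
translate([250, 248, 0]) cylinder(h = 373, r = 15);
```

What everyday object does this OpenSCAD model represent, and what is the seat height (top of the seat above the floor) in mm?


A stool. The seat height is 414 mm.

A 265×263×41 slab at z = 373 on four corner cylinders — a stool. The seat top is 373 + 41 = 414 mm.


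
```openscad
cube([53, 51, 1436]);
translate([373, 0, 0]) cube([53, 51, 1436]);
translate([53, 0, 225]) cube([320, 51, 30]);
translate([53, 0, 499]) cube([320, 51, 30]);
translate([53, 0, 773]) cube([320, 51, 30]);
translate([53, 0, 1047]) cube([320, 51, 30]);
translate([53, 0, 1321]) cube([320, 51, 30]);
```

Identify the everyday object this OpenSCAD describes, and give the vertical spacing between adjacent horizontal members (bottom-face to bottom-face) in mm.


A ladder. The rung spacing is 274 mm.

Two tall 53×51 posts with 5 short bars between them — a ladder. Adjacent rungs sit at z = 225 and z = 499, so the spacing is 499 − 225 = 274 mm.


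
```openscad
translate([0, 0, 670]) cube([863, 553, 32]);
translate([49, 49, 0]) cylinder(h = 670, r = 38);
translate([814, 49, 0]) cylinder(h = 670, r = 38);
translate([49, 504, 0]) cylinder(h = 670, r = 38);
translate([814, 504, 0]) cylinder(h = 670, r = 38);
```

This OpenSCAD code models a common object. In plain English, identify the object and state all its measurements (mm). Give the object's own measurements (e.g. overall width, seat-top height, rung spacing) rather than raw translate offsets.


A rectangular dining table. The top is 863×553×32 mm with its upper surface at z = 702 mm. It stands on four round legs of 76 mm diameter, each leg's bounding box inset 11 mm from the nearest pair of top edges, running from the floor to the underside of the top.


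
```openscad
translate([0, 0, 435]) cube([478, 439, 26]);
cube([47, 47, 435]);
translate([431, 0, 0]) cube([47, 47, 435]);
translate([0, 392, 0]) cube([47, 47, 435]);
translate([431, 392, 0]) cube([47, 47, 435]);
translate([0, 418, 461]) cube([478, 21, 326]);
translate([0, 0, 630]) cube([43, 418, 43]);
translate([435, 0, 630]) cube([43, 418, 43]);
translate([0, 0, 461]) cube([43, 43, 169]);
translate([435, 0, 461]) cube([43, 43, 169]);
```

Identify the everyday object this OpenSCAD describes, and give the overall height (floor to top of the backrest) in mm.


A chair. The overall height is 787 mm.

A slab on four corner posts with a tall panel at the back — a chair. The seat slab sits at z = 435 with thickness 26, and the 326 mm backrest starts at the seat top, so the overall height is 435 + 26 + 326 = 787 mm.


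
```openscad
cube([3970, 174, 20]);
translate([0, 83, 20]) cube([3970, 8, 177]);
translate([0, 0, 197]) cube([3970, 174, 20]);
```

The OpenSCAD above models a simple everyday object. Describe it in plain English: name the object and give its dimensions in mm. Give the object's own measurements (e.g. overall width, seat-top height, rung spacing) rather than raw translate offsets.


An I-beam lying along x, 3970 mm long. Overall section height 217 mm. Two flanges 174 mm wide (y) and 20 mm thick, one on the floor and one at the top; a web 8 mm thick runs between them, centred on the flange width.


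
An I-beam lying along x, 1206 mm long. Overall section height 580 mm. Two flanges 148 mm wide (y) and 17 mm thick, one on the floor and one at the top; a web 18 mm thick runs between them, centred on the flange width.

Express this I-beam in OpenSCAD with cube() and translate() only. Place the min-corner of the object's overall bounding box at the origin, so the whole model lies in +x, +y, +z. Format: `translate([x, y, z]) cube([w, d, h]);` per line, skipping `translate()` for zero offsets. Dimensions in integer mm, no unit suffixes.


cube([1206, 148, 17]);
translate([0, 65, 17]) cube([1206, 18, 546]);
translate([0, 0, 563]) cube([1206, 148, 17]);


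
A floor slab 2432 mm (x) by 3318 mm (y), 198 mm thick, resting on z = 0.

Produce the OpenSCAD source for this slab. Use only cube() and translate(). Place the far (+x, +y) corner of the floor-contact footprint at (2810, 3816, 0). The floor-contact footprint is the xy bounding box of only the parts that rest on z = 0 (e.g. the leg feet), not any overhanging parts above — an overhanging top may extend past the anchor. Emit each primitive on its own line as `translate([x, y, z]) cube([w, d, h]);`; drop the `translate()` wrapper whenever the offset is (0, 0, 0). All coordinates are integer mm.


translate([378, 498, 0]) cube([2432, 3318, 198]);


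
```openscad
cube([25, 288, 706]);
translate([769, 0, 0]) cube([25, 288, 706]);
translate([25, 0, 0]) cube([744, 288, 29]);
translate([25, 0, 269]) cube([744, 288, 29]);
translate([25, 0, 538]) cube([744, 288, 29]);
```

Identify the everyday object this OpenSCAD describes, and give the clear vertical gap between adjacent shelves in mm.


A bookshelf. The clear shelf gap is 240 mm.

Two tall side panels with 3 horizontal boards between them — a bookshelf. The first two shelf undersides are at z = 0 and z = 269; with shelf thickness 29, the clear gap is 269 − 0 − 29 = 240 mm.


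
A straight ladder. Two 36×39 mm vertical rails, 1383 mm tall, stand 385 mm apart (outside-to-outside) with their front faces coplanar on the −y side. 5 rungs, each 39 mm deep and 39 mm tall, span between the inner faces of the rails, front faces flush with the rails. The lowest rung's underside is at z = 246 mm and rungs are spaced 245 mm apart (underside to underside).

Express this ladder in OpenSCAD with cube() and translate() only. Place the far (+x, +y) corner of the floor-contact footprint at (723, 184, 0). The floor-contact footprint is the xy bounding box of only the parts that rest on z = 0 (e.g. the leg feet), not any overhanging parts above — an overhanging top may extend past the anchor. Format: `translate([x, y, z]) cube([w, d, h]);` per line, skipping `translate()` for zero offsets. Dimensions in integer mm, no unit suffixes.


// rung span = 385 - 2*36 = 313
// rung[k] z = 246 + k*245
translate([338, 145, 0]) cube([36, 39, 1383]);
translate([687, 145, 0]) cube([36, 39, 1383]);
translate([374, 145, 246]) cube([313, 39, 39]);
translate([374, 145, 491]) cube([313, 39, 39]);
translate([374, 145, 736]) cube([313, 39, 39]);
translate([374, 145, 981]) cube([313, 39, 39]);
translate([374, 145, 1226]) cube([313, 39, 39]);


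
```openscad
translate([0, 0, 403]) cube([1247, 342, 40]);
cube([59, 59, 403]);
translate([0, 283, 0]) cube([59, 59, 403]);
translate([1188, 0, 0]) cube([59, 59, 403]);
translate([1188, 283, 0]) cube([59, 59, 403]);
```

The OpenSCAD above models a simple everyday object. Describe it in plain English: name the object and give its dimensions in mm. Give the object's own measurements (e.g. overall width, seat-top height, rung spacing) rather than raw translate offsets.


A long wooden bench with a 1247 mm (x) × 342 mm (y) seat, 40 mm thick, its top surface 443 mm above the floor. Four 59 mm square legs at the seat corners, flush with the edges, run from z = 0 to the seat underside.


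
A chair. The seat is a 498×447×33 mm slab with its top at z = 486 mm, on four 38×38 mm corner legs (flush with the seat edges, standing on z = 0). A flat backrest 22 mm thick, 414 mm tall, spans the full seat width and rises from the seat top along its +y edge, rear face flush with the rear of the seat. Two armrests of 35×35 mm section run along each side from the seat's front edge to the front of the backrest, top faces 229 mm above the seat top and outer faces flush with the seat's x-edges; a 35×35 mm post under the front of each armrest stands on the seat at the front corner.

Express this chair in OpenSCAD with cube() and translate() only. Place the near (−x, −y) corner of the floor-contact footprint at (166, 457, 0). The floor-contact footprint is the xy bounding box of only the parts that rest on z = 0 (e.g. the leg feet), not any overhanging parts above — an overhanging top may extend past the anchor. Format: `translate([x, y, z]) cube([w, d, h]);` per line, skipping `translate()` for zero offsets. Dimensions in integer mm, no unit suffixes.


// leg_h = 486 - 33 = 453
// arm post h = 229 - 35 = 194
translate([166, 457, 453]) cube([498, 447, 33]);
translate([166, 457, 0]) cube([38, 38, 453]);
translate([626, 457, 0]) cube([38, 38, 453]);
translate([166, 866, 0]) cube([38, 38, 453]);
translate([626, 866, 0]) cube([38, 38, 453]);
translate([166, 882, 486]) cube([498, 22, 414]);
translate([166, 457, 680]) cube([35, 425, 35]);
translate([629, 457, 680]) cube([35, 425, 35]);
translate([166, 457, 486]) cube([35, 35, 194]);
translate([629, 457, 486]) cube([35, 35, 194]);


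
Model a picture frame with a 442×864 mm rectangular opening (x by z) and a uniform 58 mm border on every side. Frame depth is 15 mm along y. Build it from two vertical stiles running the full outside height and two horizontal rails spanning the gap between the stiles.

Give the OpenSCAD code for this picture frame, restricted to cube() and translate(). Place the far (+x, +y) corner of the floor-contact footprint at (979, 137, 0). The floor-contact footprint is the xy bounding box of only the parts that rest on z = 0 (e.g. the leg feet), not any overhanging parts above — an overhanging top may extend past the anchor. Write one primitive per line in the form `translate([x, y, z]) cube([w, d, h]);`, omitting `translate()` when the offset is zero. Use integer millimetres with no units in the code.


translate([421, 122, 0]) cube([58, 15, 980]);
translate([921, 122, 0]) cube([58, 15, 980]);
translate([479, 122, 0]) cube([442, 15, 58]);
translate([479, 122, 922]) cube([442, 15, 58]);


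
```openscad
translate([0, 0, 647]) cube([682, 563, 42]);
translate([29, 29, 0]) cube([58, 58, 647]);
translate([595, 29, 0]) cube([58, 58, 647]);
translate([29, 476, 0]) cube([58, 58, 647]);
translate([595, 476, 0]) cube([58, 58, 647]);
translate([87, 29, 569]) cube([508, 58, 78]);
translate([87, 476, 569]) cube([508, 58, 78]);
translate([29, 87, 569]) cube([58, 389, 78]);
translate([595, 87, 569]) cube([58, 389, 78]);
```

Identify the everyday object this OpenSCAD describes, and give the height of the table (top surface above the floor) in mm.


A table. The table height is 689 mm.

A 682×563×42 slab sits at z = 647 on four 58 mm square posts — a table. The top surface is at 647 + 42 = 689 mm.


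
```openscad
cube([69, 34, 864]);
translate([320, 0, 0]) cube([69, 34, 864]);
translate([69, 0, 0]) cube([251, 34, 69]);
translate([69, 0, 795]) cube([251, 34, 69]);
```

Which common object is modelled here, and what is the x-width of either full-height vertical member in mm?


A picture frame. The border width is 69 mm.

Four thin pieces enclosing a rectangular opening — a picture frame. The two full-height stiles are 864 mm tall; the top rail sits at z = 795 and is 69 mm tall, so the border above the opening is 864 − 795 = 69 mm, matching the stile x-width.


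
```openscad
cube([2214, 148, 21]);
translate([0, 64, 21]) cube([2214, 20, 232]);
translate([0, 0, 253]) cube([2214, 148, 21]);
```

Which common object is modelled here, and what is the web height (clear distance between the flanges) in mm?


An I-beam. The web height is 232 mm.

Two wide flanges with a thin centred web — an I-beam. Overall 274 mm minus two 21 mm flanges gives a web of 274 − 2·21 = 232 mm.


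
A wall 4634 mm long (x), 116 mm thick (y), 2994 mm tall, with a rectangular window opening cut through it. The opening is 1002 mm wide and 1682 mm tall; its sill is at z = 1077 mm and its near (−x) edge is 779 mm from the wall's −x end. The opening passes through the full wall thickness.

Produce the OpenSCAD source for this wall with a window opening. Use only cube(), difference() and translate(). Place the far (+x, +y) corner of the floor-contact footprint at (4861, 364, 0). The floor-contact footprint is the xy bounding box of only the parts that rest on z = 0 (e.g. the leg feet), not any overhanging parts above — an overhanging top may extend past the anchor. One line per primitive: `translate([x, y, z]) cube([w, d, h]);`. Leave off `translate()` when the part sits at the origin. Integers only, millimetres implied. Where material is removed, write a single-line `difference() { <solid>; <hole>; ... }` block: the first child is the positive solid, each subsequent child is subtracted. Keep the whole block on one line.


difference() { translate([227, 248, 0]) cube([4634, 116, 2994]); translate([1006, 248, 1077]) cube([1002, 116, 1682]); }


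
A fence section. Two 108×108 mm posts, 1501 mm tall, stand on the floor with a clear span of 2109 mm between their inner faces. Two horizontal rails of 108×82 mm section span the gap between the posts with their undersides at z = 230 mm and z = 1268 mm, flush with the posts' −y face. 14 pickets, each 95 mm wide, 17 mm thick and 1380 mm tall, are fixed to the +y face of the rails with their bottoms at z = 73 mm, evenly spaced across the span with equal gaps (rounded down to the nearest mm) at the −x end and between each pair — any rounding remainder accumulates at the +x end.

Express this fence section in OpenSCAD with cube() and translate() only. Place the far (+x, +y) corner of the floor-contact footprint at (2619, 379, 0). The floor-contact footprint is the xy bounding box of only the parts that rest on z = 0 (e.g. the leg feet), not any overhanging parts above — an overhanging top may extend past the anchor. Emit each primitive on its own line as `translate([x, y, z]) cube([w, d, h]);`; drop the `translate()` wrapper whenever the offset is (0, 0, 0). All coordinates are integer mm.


translate([294, 271, 0]) cube([108, 108, 1501]);
translate([2511, 271, 0]) cube([108, 108, 1501]);
translate([402, 271, 230]) cube([2109, 108, 82]);
translate([402, 271, 1268]) cube([2109, 108, 82]);
translate([453, 379, 73]) cube([95, 17, 1380]);
translate([599, 379, 73]) cube([95, 17, 1380]);
translate([745, 379, 73]) cube([95, 17, 1380]);
translate([891, 379, 73]) cube([95, 17, 1380]);
translate([1037, 379, 73]) cube([95, 17, 1380]);
translate([1183, 379, 73]) cube([95, 17, 1380]);
translate([1329, 379, 73]) cube([95, 17, 1380]);
translate([1475, 379, 73]) cube([95, 17, 1380]);
translate([1621, 379, 73]) cube([95, 17, 1380]);
translate([1767, 379, 73]) cube([95, 17, 1380]);
translate([1913, 379, 73]) cube([95, 17, 1380]);
translate([2059, 379, 73]) cube([95, 17, 1380]);
translate([2205, 379, 73]) cube([95, 17, 1380]);
translate([2351, 379, 73]) cube([95, 17, 1380]);
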